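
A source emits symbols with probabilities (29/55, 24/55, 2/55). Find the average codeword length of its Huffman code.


Huffman construction (repeatedly merge the two least-probable nodes; each merge adds 1 bit to every symbol beneath it): 2/55 + 24/55 = 26/55; 26/55 + 29/55 = 1. Resulting codeword lengths (in the order the probabilities were given): (1, 2, 2). L_avg = sum(p_i * l_i) = 29/55*1 + 24/55*2 + 2/55*2 = 81/55 = 1.4727

1.4727 bits


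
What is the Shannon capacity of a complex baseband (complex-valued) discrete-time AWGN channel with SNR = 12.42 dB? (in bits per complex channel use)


SNR_linear = 10^(12.42/10) = 17.4582; C = log2(1 + SNR_linear) = log2(1 + 17.4582) = 4.2062

4.2062 bits/channel use


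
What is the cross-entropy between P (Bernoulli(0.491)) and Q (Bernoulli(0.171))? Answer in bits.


H(P,Q) = -p*log2(q) - (1-p)*log2(1-q). -0.491*log2(0.171) = 1.251034; -0.509*log2(0.829) = 0.137713. H(P,Q) = 1.251034 + 0.137713 = 1.3887

1.3887 bits


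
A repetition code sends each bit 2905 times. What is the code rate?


Rate = k/n = 1/2905

1/2905


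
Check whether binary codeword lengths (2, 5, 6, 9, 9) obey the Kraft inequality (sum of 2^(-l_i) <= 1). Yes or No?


Kraft sum = sum(2^(-l_i)) = 0.3008, need <= 1. Result: satisfied (a binary prefix-free code with these lengths exists)

Yes


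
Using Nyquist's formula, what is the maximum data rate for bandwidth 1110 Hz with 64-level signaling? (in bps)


Rate = 2 * B * log2(M) = 2 * 1110 * 6.0 = 13320.0

13320.0 bps


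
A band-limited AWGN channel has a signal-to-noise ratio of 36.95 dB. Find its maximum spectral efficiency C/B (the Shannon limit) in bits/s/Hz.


SNR_linear = 10^(36.95/10) = 4954.5019; C/B = log2(1 + SNR_linear) = log2(1 + 4954.5019) = 12.2748

12.2748 bits/s/Hz


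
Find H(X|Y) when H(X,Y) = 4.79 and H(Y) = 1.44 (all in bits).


H(X|Y) = H(X,Y) - H(Y) = 4.79 - 1.44 = 3.35

3.35 bits


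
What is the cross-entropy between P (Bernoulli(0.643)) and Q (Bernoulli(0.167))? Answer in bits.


H(P,Q) = -p*log2(q) - (1-p)*log2(1-q). -0.643*log2(0.167) = 1.660277; -0.357*log2(0.833) = 0.094109. H(P,Q) = 1.660277 + 0.094109 = 1.7544

1.7544 bits


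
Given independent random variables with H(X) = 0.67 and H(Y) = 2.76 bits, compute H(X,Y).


For independent variables, H(X,Y) = H(X) + H(Y) = 0.67 + 2.76 = 3.43

3.43 bits


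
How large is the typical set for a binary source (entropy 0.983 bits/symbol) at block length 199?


log2|A_typical| = nH = 199 * 0.983 = 195.617, so |A_typical| ~ 2^195.617 = 7.702e+58

7.702e+58


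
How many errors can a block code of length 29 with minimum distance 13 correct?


Correction capability = floor((d-1)/2) = floor((13-1)/2) = 6

6 errors


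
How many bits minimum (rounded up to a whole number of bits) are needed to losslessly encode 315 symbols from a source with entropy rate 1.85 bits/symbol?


Minimum bits >= n * H = 315 * 1.85 = 582.75, rounded up to a whole number of bits = 583

583 bits


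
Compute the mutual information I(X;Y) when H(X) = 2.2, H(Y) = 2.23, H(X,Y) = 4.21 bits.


I(X;Y) = H(X) + H(Y) - H(X,Y) = 2.2 + 2.23 - 4.21 = 0.22

0.22 bits


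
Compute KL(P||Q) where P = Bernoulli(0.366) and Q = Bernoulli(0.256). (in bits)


KL = p*log2(p/q) + (1-p)*log2((1-p)/(1-q)) = 0.366*log2(0.366/0.256) + 0.634*log2(0.634/0.744) = 0.0424

0.0424 bits


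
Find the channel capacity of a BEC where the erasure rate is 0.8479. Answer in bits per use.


C = 1 - epsilon = 1 - 0.8479 = 0.1521

0.1521 bits


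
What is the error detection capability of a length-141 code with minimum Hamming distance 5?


Detection capability = d_min - 1 = 5 - 1 = 4

4 errors


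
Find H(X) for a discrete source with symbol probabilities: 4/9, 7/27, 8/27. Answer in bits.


H = -sum(p_i * log2(p_i)). Terms: -(4/9)*log2(4/9) = 0.519967; -(7/27)*log2(7/27) = 0.504916; -(8/27)*log2(8/27) = 0.519967. H = 0.519967 + 0.504916 + 0.519967 = 1.5448

1.5448 bits


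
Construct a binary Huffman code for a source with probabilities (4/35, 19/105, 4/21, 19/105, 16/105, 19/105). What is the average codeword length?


Huffman construction (repeatedly merge the two least-probable nodes; each merge adds 1 bit to every symbol beneath it): 4/35 + 16/105 = 4/15; 19/105 + 19/105 = 38/105; 19/105 + 4/21 = 13/35; 4/15 + 38/105 = 22/35; 13/35 + 22/35 = 1. Resulting codeword lengths (in the order the probabilities were given): (3, 3, 2, 3, 3, 2). L_avg = sum(p_i * l_i) = 4/35*3 + 19/105*3 + 4/21*2 + 19/105*3 + 16/105*3 + 19/105*2 = 92/35 = 2.6286

2.6286 bits


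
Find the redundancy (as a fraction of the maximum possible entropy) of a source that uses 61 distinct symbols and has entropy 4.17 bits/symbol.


H_max = log2(K) = log2(61) = 5.9307 bits/symbol. Redundancy = 1 - H/H_max = 1 - 4.17/5.9307 = 1 - 0.7031 = 0.2969

0.2969


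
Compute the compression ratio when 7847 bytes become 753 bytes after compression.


Ratio = original / compressed = 7847 / 753 = 10.421

10.421


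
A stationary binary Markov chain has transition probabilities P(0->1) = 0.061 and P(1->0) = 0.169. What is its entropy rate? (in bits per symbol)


Stationary distribution: pi_0 = p10/(p01+p10) = 0.7348, pi_1 = 0.2652. Entropy rate H' = pi_0*H(p01) + pi_1*H(p10) = 0.7348*0.3314 + 0.2652*0.6554 = 0.4173

0.4173 bits/symbol


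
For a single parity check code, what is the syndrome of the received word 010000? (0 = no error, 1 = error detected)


Syndrome = XOR of all bits = 0 XOR 1 XOR 0 XOR 0 XOR 0 XOR 0 = 1

1


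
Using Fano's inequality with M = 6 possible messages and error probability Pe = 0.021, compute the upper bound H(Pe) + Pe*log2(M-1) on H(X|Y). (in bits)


H(Pe) = -Pe*log2(Pe) - (1-Pe)*log2(1-Pe) = -0.021*log2(0.021) - 0.979*log2(0.979) = 0.117043 + 0.029976 = 0.147. Pe*log2(M-1) = 0.021*log2(5) = 0.048760. Bound = H(Pe) + Pe*log2(M-1) = 0.117043 + 0.029976 + 0.048760 = 0.1958

0.1958 bits


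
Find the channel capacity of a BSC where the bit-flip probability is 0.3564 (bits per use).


H(p) = -p*log2(p) - (1-p)*log2(1-p) = -0.3564*log2(0.3564) - 0.6436*log2(0.6436) = 0.530477 + 0.409178 = 0.9397. C = 1 - H(p) = 1 - 0.9397 = 0.0603

0.0603 bits


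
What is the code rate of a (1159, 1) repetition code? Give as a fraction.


Rate = k/n = 1/1159

1/1159


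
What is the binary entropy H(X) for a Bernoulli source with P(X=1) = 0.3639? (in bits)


H = -p*log2(p) - (1-p)*log2(1-p). -0.3639*log2(0.3639) = 0.530707; -0.6361*log2(0.6361) = 0.415166. H = 0.530707 + 0.415166 = 0.9459

0.9459 bits


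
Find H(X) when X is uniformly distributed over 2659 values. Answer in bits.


H = log2(n) = log2(2659) = 11.3767

11.3767 bits


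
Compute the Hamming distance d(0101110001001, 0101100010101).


Count differing positions: . . . . . ^ . . ^ ^ ^ . . = 4 differences

4


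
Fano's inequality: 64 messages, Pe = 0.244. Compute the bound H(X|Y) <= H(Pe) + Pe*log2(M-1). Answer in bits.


H(Pe) = -Pe*log2(Pe) - (1-Pe)*log2(1-Pe) = -0.244*log2(0.244) - 0.756*log2(0.756) = 0.496551 + 0.305078 = 0.8016. Pe*log2(M-1) = 0.244*log2(63) = 1.458456. Bound = H(Pe) + Pe*log2(M-1) = 0.496551 + 0.305078 + 1.458456 = 2.2601

2.2601 bits


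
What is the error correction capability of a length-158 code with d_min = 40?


Correction capability = floor((d-1)/2) = floor((40-1)/2) = 19

19 errors


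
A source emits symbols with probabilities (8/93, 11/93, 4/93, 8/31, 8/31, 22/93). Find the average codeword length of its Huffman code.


Huffman construction (repeatedly merge the two least-probable nodes; each merge adds 1 bit to every symbol beneath it): 4/93 + 8/93 = 4/31; 11/93 + 4/31 = 23/93; 22/93 + 23/93 = 15/31; 8/31 + 8/31 = 16/31; 15/31 + 16/31 = 1. Resulting codeword lengths (in the order the probabilities were given): (4, 3, 4, 2, 2, 2). L_avg = sum(p_i * l_i) = 8/93*4 + 11/93*3 + 4/93*4 + 8/31*2 + 8/31*2 + 22/93*2 = 221/93 = 2.3763

2.3763 bits


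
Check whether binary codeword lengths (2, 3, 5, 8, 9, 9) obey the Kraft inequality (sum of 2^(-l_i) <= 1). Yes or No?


Kraft sum = sum(2^(-l_i)) = 0.4141, need <= 1. Result: satisfied (a binary prefix-free code with these lengths exists)

Yes


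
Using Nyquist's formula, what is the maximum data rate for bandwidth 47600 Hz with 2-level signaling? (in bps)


Rate = 2 * B * log2(M) = 2 * 47600 * 1.0 = 95200.0

95200.0 bps


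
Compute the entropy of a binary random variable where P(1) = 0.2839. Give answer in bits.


H = -p*log2(p) - (1-p)*log2(1-p). -0.2839*log2(0.2839) = 0.515717; -0.7161*log2(0.7161) = 0.344993. H = 0.515717 + 0.344993 = 0.8607

0.8607 bits


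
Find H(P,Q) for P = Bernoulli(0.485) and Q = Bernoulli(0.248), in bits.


H(P,Q) = -p*log2(q) - (1-p)*log2(1-q). -0.485*log2(0.248) = 0.975620; -0.515*log2(0.752) = 0.211766. H(P,Q) = 0.975620 + 0.211766 = 1.1874

1.1874 bits


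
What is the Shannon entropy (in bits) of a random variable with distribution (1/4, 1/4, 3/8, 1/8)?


H = -sum(p_i * log2(p_i)). Terms: -(1/4)*log2(1/4) = 0.500000; -(1/4)*log2(1/4) = 0.500000; -(3/8)*log2(3/8) = 0.530639; -(1/8)*log2(1/8) = 0.375000. H = 0.500000 + 0.500000 + 0.530639 + 0.375000 = 1.9056

1.9056 bits


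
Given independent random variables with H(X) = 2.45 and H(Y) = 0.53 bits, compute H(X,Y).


For independent variables, H(X,Y) = H(X) + H(Y) = 2.45 + 0.53 = 2.98

2.98 bits


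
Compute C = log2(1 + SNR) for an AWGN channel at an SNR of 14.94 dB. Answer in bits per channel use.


SNR_linear = 10^(14.94/10) = 31.1889; C = log2(1 + SNR_linear) = log2(1 + 31.1889) = 5.0085

5.0085 bits/channel use


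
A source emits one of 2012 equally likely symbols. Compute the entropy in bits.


H = log2(n) = log2(2012) = 10.9744

10.9744 bits


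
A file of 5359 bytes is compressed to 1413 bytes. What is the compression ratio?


Ratio = original / compressed = 5359 / 1413 = 3.7926

3.7926


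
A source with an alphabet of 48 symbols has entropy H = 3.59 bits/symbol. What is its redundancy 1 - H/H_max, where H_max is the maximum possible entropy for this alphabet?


H_max = log2(K) = log2(48) = 5.585 bits/symbol. Redundancy = 1 - H/H_max = 1 - 3.59/5.585 = 1 - 0.6428 = 0.3572

0.3572


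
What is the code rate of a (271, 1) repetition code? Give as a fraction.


Rate = k/n = 1/271

1/271


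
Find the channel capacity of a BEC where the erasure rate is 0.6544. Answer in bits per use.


C = 1 - epsilon = 1 - 0.6544 = 0.3456

0.3456 bits


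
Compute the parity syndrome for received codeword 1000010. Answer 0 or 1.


Syndrome = XOR of all bits = 1 XOR 0 XOR 0 XOR 0 XOR 0 XOR 1 XOR 0 = 0

0


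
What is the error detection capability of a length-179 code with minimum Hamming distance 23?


Detection capability = d_min - 1 = 23 - 1 = 22

22 errors


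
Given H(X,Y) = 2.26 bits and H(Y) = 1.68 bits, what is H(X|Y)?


H(X|Y) = H(X,Y) - H(Y) = 2.26 - 1.68 = 0.58

0.58 bits


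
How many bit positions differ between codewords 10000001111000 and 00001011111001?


Count differing positions: ^ . . . ^ . ^ . . . . . . ^ = 4 differences

4


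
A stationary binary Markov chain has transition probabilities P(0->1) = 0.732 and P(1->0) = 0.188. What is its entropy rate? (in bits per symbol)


Stationary distribution: pi_0 = p10/(p01+p10) = 0.2043, pi_1 = 0.7957. Entropy rate H' = pi_0*H(p01) + pi_1*H(p10) = 0.2043*0.8386 + 0.7957*0.6973 = 0.7261

0.7261 bits/symbol


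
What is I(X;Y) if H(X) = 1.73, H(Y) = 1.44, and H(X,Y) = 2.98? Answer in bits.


I(X;Y) = H(X) + H(Y) - H(X,Y) = 1.73 + 1.44 - 2.98 = 0.19

0.19 bits


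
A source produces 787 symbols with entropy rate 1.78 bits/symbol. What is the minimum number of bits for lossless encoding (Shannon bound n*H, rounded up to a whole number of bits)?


Minimum bits >= n * H = 787 * 1.78 = 1400.86, rounded up to a whole number of bits = 1401

1401 bits


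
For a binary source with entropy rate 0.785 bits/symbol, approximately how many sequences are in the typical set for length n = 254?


log2|A_typical| = nH = 254 * 0.785 = 199.39, so |A_typical| ~ 2^199.39 = 1.053e+60

1.053e+60


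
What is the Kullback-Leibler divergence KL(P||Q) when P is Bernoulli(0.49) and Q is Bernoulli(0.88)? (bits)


KL = p*log2(p/q) + (1-p)*log2((1-p)/(1-q)) = 0.49*log2(0.49/0.88) + 0.51*log2(0.51/0.12) = 0.6507

0.6507 bits


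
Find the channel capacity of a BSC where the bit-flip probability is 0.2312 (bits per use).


H(p) = -p*log2(p) - (1-p)*log2(1-p) = -0.2312*log2(0.2312) - 0.7688*log2(0.7688) = 0.488476 + 0.291621 = 0.7801. C = 1 - H(p) = 1 - 0.7801 = 0.2199

0.2199 bits


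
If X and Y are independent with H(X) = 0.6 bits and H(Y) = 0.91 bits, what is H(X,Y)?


For independent variables, H(X,Y) = H(X) + H(Y) = 0.6 + 0.91 = 1.51

1.51 bits


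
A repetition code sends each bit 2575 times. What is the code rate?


Rate = k/n = 1/2575

1/2575


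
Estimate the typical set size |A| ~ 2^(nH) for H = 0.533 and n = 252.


log2|A_typical| = nH = 252 * 0.533 = 134.316, so |A_typical| ~ 2^134.316 = 2.711e+40

2.711e+40


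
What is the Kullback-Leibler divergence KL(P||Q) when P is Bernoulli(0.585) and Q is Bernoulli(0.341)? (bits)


KL = p*log2(p/q) + (1-p)*log2((1-p)/(1-q)) = 0.585*log2(0.585/0.341) + 0.415*log2(0.415/0.659) = 0.1786

0.1786 bits


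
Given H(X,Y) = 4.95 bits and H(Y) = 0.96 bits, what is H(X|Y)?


H(X|Y) = H(X,Y) - H(Y) = 4.95 - 0.96 = 3.99

3.99 bits


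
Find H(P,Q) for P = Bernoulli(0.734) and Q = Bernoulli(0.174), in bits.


H(P,Q) = -p*log2(q) - (1-p)*log2(1-q). -0.734*log2(0.174) = 1.851765; -0.266*log2(0.826) = 0.073359. H(P,Q) = 1.851765 + 0.073359 = 1.9251

1.9251 bits


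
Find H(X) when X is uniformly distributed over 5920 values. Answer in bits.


H = log2(n) = log2(5920) = 12.5314

12.5314 bits


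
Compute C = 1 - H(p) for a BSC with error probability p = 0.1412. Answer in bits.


H(p) = -p*log2(p) - (1-p)*log2(1-p) = -0.1412*log2(0.1412) - 0.8588*log2(0.8588) = 0.398775 + 0.188598 = 0.5874. C = 1 - H(p) = 1 - 0.5874 = 0.4126

0.4126 bits


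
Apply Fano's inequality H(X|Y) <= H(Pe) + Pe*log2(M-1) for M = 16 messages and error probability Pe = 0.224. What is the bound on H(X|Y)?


H(Pe) = -Pe*log2(Pe) - (1-Pe)*log2(1-Pe) = -0.224*log2(0.224) - 0.776*log2(0.776) = 0.483488 + 0.283916 = 0.7674. Pe*log2(M-1) = 0.224*log2(15) = 0.875143. Bound = H(Pe) + Pe*log2(M-1) = 0.483488 + 0.283916 + 0.875143 = 1.6425

1.6425 bits


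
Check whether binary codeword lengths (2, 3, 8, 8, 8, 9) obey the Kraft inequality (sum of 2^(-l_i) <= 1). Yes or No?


Kraft sum = sum(2^(-l_i)) = 0.3887, need <= 1. Result: satisfied (a binary prefix-free code with these lengths exists)

Yes


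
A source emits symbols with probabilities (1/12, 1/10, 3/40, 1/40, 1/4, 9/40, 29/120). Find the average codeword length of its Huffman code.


Huffman construction (repeatedly merge the two least-probable nodes; each merge adds 1 bit to every symbol beneath it): 1/40 + 3/40 = 1/10; 1/12 + 1/10 = 11/60; 1/10 + 11/60 = 17/60; 9/40 + 29/120 = 7/15; 1/4 + 17/60 = 8/15; 7/15 + 8/15 = 1. Resulting codeword lengths (in the order the probabilities were given): (4, 4, 4, 4, 2, 2, 2). L_avg = sum(p_i * l_i) = 1/12*4 + 1/10*4 + 3/40*4 + 1/40*4 + 1/4*2 + 9/40*2 + 29/120*2 = 77/30 = 2.5667

2.5667 bits


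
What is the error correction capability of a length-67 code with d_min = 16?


Correction capability = floor((d-1)/2) = floor((16-1)/2) = 7

7 errors


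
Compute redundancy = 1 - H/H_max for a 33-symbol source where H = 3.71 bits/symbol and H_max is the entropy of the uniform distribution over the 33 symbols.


H_max = log2(K) = log2(33) = 5.0444 bits/symbol. Redundancy = 1 - H/H_max = 1 - 3.71/5.0444 = 1 - 0.7355 = 0.2645

0.2645


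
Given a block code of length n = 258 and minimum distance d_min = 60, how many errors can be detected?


Detection capability = d_min - 1 = 60 - 1 = 59

59 errors


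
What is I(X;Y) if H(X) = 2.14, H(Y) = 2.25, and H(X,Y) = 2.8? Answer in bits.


I(X;Y) = H(X) + H(Y) - H(X,Y) = 2.14 + 2.25 - 2.8 = 1.59

1.59 bits


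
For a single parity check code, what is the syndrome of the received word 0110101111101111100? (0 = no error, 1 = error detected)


Syndrome = XOR of all bits = 0 XOR 1 XOR 1 XOR 0 XOR 1 XOR 0 XOR 1 XOR 1 XOR 1 XOR 1 XOR 1 XOR 0 XOR 1 XOR 1 XOR 1 XOR 1 XOR 1 XOR 0 XOR 0 = 1

1


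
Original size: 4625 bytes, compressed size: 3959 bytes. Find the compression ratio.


Ratio = original / compressed = 4625 / 3959 = 1.1682

1.1682


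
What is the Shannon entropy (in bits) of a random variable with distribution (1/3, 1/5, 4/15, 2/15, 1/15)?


H = -sum(p_i * log2(p_i)). Terms: -(1/3)*log2(1/3) = 0.528321; -(1/5)*log2(1/5) = 0.464386; -(4/15)*log2(4/15) = 0.508504; -(2/15)*log2(2/15) = 0.387585; -(1/15)*log2(1/15) = 0.260459. H = 0.528321 + 0.464386 + 0.508504 + 0.387585 + 0.260459 = 2.1493

2.1493 bits


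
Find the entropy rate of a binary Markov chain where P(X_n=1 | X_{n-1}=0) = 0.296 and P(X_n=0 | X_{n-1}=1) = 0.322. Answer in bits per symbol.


Stationary distribution: pi_0 = p10/(p01+p10) = 0.521, pi_1 = 0.479. Entropy rate H' = pi_0*H(p01) + pi_1*H(p10) = 0.521*0.8763 + 0.479*0.9065 = 0.8908

0.8908 bits/symbol


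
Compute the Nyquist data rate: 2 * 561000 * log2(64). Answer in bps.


Rate = 2 * B * log2(M) = 2 * 561000 * 6.0 = 6732000.0

6732000.0 bps


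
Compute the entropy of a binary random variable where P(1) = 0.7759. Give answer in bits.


H = -p*log2(p) - (1-p)*log2(1-p). -0.7759*log2(0.7759) = 0.284024; -0.2241*log2(0.2241) = 0.483560. H = 0.284024 + 0.483560 = 0.7676

0.7676 bits


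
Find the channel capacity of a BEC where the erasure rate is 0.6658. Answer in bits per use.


C = 1 - epsilon = 1 - 0.6658 = 0.3342

0.3342 bits


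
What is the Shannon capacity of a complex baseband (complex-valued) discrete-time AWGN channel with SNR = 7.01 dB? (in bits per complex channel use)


SNR_linear = 10^(7.01/10) = 5.0234; C = log2(1 + SNR_linear) = log2(1 + 5.0234) = 2.5906

2.5906 bits/channel use


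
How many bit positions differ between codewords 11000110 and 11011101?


Count differing positions: . . . ^ ^ . ^ ^ = 4 differences

4


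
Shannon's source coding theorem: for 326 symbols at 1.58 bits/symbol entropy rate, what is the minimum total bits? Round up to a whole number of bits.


Minimum bits >= n * H = 326 * 1.58 = 515.08, rounded up to a whole number of bits = 516

516 bits


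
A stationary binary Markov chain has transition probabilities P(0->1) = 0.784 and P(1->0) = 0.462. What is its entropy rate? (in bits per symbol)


Stationary distribution: pi_0 = p10/(p01+p10) = 0.3708, pi_1 = 0.6292. Entropy rate H' = pi_0*H(p01) + pi_1*H(p10) = 0.3708*0.7528 + 0.6292*0.9958 = 0.9057

0.9057 bits/symbol


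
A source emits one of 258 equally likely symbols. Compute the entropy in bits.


H = log2(n) = log2(258) = 8.0112

8.0112 bits


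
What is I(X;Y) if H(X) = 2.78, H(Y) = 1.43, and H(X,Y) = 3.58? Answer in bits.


I(X;Y) = H(X) + H(Y) - H(X,Y) = 2.78 + 1.43 - 3.58 = 0.63

0.63 bits


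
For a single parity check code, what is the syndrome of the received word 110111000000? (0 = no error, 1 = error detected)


Syndrome = XOR of all bits = 1 XOR 1 XOR 0 XOR 1 XOR 1 XOR 1 XOR 0 XOR 0 XOR 0 XOR 0 XOR 0 XOR 0 = 1

1


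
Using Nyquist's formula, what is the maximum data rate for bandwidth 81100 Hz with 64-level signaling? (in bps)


Rate = 2 * B * log2(M) = 2 * 81100 * 6.0 = 973200.0

973200.0 bps


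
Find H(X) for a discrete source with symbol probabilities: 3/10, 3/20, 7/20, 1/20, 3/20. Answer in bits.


H = -sum(p_i * log2(p_i)). Terms: -(3/10)*log2(3/10) = 0.521090; -(3/20)*log2(3/20) = 0.410545; -(7/20)*log2(7/20) = 0.530101; -(1/20)*log2(1/20) = 0.216096; -(3/20)*log2(3/20) = 0.410545. H = 0.521090 + 0.410545 + 0.530101 + 0.216096 + 0.410545 = 2.0884

2.0884 bits


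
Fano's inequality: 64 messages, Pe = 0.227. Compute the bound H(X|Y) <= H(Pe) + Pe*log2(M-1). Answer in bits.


H(Pe) = -Pe*log2(Pe) - (1-Pe)*log2(1-Pe) = -0.227*log2(0.227) - 0.773*log2(0.773) = 0.485607 + 0.287138 = 0.7727. Pe*log2(M-1) = 0.227*log2(63) = 1.356843. Bound = H(Pe) + Pe*log2(M-1) = 0.485607 + 0.287138 + 1.356843 = 2.1296

2.1296 bits


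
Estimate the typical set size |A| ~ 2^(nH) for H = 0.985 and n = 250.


log2|A_typical| = nH = 250 * 0.985 = 246.25, so |A_typical| ~ 2^246.25 = 1.345e+74

1.345e+74


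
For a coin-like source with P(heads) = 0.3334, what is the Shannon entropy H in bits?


H = -p*log2(p) - (1-p)*log2(1-p). -0.3334*log2(0.3334) = 0.528330; -0.6666*log2(0.6666) = 0.390032. H = 0.528330 + 0.390032 = 0.9184

0.9184 bits


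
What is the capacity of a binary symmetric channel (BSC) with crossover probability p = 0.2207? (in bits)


H(p) = -p*log2(p) - (1-p)*log2(1-p) = -0.2207*log2(0.2207) - 0.7793*log2(0.7793) = 0.481091 + 0.280353 = 0.7614. C = 1 - H(p) = 1 - 0.7614 = 0.2386

0.2386 bits


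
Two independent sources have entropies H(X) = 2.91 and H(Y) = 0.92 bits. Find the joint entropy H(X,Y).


For independent variables, H(X,Y) = H(X) + H(Y) = 2.91 + 0.92 = 3.83

3.83 bits


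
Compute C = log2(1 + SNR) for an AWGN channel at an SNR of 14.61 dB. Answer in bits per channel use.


SNR_linear = 10^(14.61/10) = 28.9068; C = log2(1 + SNR_linear) = log2(1 + 28.9068) = 4.9024

4.9024 bits/channel use


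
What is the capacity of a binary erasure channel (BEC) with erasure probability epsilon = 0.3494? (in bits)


C = 1 - epsilon = 1 - 0.3494 = 0.6506

0.6506 bits


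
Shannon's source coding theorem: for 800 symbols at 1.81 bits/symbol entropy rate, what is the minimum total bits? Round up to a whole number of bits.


Minimum bits >= n * H = 800 * 1.81 = 1448.0, rounded up to a whole number of bits = 1448

1448 bits


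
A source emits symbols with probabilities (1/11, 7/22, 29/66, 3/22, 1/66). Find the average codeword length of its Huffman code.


Huffman construction (repeatedly merge the two least-probable nodes; each merge adds 1 bit to every symbol beneath it): 1/66 + 1/11 = 7/66; 7/66 + 3/22 = 8/33; 8/33 + 7/22 = 37/66; 29/66 + 37/66 = 1. Resulting codeword lengths (in the order the probabilities were given): (4, 2, 1, 3, 4). L_avg = sum(p_i * l_i) = 1/11*4 + 7/22*2 + 29/66*1 + 3/22*3 + 1/66*4 = 21/11 = 1.9091

1.9091 bits


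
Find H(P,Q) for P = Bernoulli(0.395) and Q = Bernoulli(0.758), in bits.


H(P,Q) = -p*log2(q) - (1-p)*log2(1-q). -0.395*log2(0.758) = 0.157893; -0.605*log2(0.242) = 1.238387. H(P,Q) = 0.157893 + 1.238387 = 1.3963

1.3963 bits


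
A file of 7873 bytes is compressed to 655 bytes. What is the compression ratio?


Ratio = original / compressed = 7873 / 655 = 12.0198

12.0198


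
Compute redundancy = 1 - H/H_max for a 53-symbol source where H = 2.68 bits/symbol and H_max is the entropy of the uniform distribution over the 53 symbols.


H_max = log2(K) = log2(53) = 5.7279 bits/symbol. Redundancy = 1 - H/H_max = 1 - 2.68/5.7279 = 1 - 0.4679 = 0.5321

0.5321


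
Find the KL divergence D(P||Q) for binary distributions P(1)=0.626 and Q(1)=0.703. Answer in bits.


KL = p*log2(p/q) + (1-p)*log2((1-p)/(1-q)) = 0.626*log2(0.626/0.703) + 0.374*log2(0.374/0.297) = 0.0196

0.0196 bits


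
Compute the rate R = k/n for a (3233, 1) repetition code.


Rate = k/n = 1/3233

1/3233


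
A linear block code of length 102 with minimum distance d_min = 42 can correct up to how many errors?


Correction capability = floor((d-1)/2) = floor((42-1)/2) = 20

20 errors


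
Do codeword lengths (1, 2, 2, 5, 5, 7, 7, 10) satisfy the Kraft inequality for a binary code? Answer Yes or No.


Kraft sum = sum(2^(-l_i)) = 1.0791, need <= 1. Result: violated (a binary prefix-free code with these lengths cannot exist)

No


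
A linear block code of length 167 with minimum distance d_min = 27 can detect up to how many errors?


Detection capability = d_min - 1 = 27 - 1 = 26

26 errors


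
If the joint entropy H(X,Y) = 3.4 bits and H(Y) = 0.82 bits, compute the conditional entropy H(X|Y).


H(X|Y) = H(X,Y) - H(Y) = 3.4 - 0.82 = 2.58

2.58 bits


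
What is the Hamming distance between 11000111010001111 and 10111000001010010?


Count differing positions: . ^ ^ ^ ^ ^ ^ ^ . ^ ^ . ^ ^ ^ . ^ = 13 differences

13


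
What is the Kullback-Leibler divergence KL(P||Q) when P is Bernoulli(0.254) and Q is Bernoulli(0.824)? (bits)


KL = p*log2(p/q) + (1-p)*log2((1-p)/(1-q)) = 0.254*log2(0.254/0.824) + 0.746*log2(0.746/0.176) = 1.1231

1.1231 bits


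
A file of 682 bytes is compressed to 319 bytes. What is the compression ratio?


Ratio = original / compressed = 682 / 319 = 2.1379

2.1379


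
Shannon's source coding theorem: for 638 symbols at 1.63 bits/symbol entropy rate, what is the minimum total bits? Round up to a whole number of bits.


Minimum bits >= n * H = 638 * 1.63 = 1039.94, rounded up to a whole number of bits = 1040

1040 bits


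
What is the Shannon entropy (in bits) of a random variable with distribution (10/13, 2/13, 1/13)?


H = -sum(p_i * log2(p_i)). Terms: -(10/13)*log2(10/13) = 0.291163; -(2/13)*log2(2/13) = 0.415452; -(1/13)*log2(1/13) = 0.284649. H = 0.291163 + 0.415452 + 0.284649 = 0.9913

0.9913 bits


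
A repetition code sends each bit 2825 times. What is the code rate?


Rate = k/n = 1/2825

1/2825


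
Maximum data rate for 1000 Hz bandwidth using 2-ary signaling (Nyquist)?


Rate = 2 * B * log2(M) = 2 * 1000 * 1.0 = 2000.0

2000.0 bps


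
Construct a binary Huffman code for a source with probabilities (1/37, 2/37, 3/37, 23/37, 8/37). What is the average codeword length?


Huffman construction (repeatedly merge the two least-probable nodes; each merge adds 1 bit to every symbol beneath it): 1/37 + 2/37 = 3/37; 3/37 + 3/37 = 6/37; 6/37 + 8/37 = 14/37; 14/37 + 23/37 = 1. Resulting codeword lengths (in the order the probabilities were given): (4, 4, 3, 1, 2). L_avg = sum(p_i * l_i) = 1/37*4 + 2/37*4 + 3/37*3 + 23/37*1 + 8/37*2 = 60/37 = 1.6216

1.6216 bits


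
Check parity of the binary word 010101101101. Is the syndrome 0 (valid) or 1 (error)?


Syndrome = XOR of all bits = 0 XOR 1 XOR 0 XOR 1 XOR 0 XOR 1 XOR 1 XOR 0 XOR 1 XOR 1 XOR 0 XOR 1 = 1

1


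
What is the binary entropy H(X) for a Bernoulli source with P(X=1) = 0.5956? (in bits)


H = -p*log2(p) - (1-p)*log2(1-p). -0.5956*log2(0.5956) = 0.445261; -0.4044*log2(0.4044) = 0.528205. H = 0.445261 + 0.528205 = 0.9735

0.9735 bits


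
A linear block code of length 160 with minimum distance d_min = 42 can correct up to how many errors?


Correction capability = floor((d-1)/2) = floor((42-1)/2) = 20

20 errors


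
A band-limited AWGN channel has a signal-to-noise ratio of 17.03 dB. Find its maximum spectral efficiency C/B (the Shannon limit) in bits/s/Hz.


SNR_linear = 10^(17.03/10) = 50.4661; C/B = log2(1 + SNR_linear) = log2(1 + 50.4661) = 5.6856

5.6856 bits/s/Hz


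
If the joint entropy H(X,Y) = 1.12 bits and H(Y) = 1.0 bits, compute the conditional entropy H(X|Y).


H(X|Y) = H(X,Y) - H(Y) = 1.12 - 1.0 = 0.12

0.12 bits


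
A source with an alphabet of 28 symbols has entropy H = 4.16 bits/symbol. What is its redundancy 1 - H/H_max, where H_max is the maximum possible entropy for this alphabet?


H_max = log2(K) = log2(28) = 4.8074 bits/symbol. Redundancy = 1 - H/H_max = 1 - 4.16/4.8074 = 1 - 0.8653 = 0.1347

0.1347


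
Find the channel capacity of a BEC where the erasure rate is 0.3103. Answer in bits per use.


C = 1 - epsilon = 1 - 0.3103 = 0.6897

0.6897 bits


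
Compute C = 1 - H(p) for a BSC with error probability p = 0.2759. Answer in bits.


H(p) = -p*log2(p) - (1-p)*log2(1-p) = -0.2759*log2(0.2759) - 0.7241*log2(0.7241) = 0.512562 + 0.337242 = 0.8498. C = 1 - H(p) = 1 - 0.8498 = 0.1502

0.1502 bits


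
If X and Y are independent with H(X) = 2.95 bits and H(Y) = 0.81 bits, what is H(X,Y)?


For independent variables, H(X,Y) = H(X) + H(Y) = 2.95 + 0.81 = 3.76

3.76 bits


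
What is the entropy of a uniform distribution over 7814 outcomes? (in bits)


H = log2(n) = log2(7814) = 12.9318

12.9318 bits


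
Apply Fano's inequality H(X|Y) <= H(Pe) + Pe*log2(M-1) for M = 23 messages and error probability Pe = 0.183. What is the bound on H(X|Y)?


H(Pe) = -Pe*log2(Pe) - (1-Pe)*log2(1-Pe) = -0.183*log2(0.183) - 0.817*log2(0.817) = 0.448365 + 0.238231 = 0.6866. Pe*log2(M-1) = 0.183*log2(22) = 0.816076. Bound = H(Pe) + Pe*log2(M-1) = 0.448365 + 0.238231 + 0.816076 = 1.5027

1.5027 bits


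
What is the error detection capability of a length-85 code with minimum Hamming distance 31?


Detection capability = d_min - 1 = 31 - 1 = 30

30 errors


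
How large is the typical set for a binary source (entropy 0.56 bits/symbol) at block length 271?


log2|A_typical| = nH = 271 * 0.56 = 151.76, so |A_typical| ~ 2^151.76 = 4.834e+45

4.834e+45


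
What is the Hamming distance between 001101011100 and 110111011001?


Count differing positions: ^ ^ ^ . ^ . . . . ^ . ^ = 6 differences

6


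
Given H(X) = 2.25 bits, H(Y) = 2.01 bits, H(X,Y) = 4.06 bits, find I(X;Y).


I(X;Y) = H(X) + H(Y) - H(X,Y) = 2.25 + 2.01 - 4.06 = 0.2

0.2 bits


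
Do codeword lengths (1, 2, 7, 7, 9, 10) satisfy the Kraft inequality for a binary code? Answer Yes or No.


Kraft sum = sum(2^(-l_i)) = 0.7686, need <= 1. Result: satisfied (a binary prefix-free code with these lengths exists)

Yes


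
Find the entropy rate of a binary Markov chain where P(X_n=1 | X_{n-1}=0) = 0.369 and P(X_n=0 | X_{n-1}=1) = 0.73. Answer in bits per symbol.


Stationary distribution: pi_0 = p10/(p01+p10) = 0.6642, pi_1 = 0.3358. Entropy rate H' = pi_0*H(p01) + pi_1*H(p10) = 0.6642*0.9499 + 0.3358*0.8415 = 0.9135

0.9135 bits/symbol


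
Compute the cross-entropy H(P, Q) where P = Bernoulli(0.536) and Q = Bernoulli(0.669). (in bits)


H(P,Q) = -p*log2(q) - (1-p)*log2(1-q). -0.536*log2(0.669) = 0.310838; -0.464*log2(0.331) = 0.740125. H(P,Q) = 0.310838 + 0.740125 = 1.051

1.051 bits


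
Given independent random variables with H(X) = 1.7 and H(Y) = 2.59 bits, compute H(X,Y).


For independent variables, H(X,Y) = H(X) + H(Y) = 1.7 + 2.59 = 4.29

4.29 bits


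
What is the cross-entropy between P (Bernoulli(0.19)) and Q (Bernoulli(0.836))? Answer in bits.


H(P,Q) = -p*log2(q) - (1-p)*log2(1-q). -0.19*log2(0.836) = 0.049101; -0.81*log2(0.164) = 2.112668. H(P,Q) = 0.049101 + 2.112668 = 2.1618

2.1618 bits


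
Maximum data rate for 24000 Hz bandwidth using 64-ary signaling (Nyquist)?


Rate = 2 * B * log2(M) = 2 * 24000 * 6.0 = 288000.0

288000.0 bps


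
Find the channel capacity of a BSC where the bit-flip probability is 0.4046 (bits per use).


H(p) = -p*log2(p) - (1-p)*log2(1-p) = -0.4046*log2(0.4046) - 0.5954*log2(0.5954) = 0.528178 + 0.445400 = 0.9736. C = 1 - H(p) = 1 - 0.9736 = 0.0264

0.0264 bits


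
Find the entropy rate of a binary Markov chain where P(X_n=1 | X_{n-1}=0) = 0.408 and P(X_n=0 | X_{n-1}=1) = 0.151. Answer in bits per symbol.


Stationary distribution: pi_0 = p10/(p01+p10) = 0.2701, pi_1 = 0.7299. Entropy rate H' = pi_0*H(p01) + pi_1*H(p10) = 0.2701*0.9754 + 0.7299*0.6123 = 0.7104

0.7104 bits/symbol


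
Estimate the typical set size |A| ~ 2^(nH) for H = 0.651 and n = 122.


log2|A_typical| = nH = 122 * 0.651 = 79.422, so |A_typical| ~ 2^79.422 = 8.098e+23

8.098e+23


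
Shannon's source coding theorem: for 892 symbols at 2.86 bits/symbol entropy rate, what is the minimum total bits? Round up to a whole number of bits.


Minimum bits >= n * H = 892 * 2.86 = 2551.12, rounded up to a whole number of bits = 2552

2552 bits


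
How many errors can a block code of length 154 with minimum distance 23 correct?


Correction capability = floor((d-1)/2) = floor((23-1)/2) = 11

11 errors


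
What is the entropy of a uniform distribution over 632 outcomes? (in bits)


H = log2(n) = log2(632) = 9.3038

9.3038 bits


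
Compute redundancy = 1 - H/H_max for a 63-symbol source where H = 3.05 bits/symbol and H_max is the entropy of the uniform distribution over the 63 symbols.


H_max = log2(K) = log2(63) = 5.9773 bits/symbol. Redundancy = 1 - H/H_max = 1 - 3.05/5.9773 = 1 - 0.5103 = 0.4897

0.4897


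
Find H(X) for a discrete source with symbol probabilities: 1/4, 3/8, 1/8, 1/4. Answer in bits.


H = -sum(p_i * log2(p_i)). Terms: -(1/4)*log2(1/4) = 0.500000; -(3/8)*log2(3/8) = 0.530639; -(1/8)*log2(1/8) = 0.375000; -(1/4)*log2(1/4) = 0.500000. H = 0.500000 + 0.530639 + 0.375000 + 0.500000 = 1.9056

1.9056 bits


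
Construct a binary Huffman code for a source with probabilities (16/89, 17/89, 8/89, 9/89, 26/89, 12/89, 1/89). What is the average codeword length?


Huffman construction (repeatedly merge the two least-probable nodes; each merge adds 1 bit to every symbol beneath it): 1/89 + 8/89 = 9/89; 9/89 + 9/89 = 18/89; 12/89 + 16/89 = 28/89; 17/89 + 18/89 = 35/89; 26/89 + 28/89 = 54/89; 35/89 + 54/89 = 1. Resulting codeword lengths (in the order the probabilities were given): (3, 2, 4, 3, 2, 3, 4). L_avg = sum(p_i * l_i) = 16/89*3 + 17/89*2 + 8/89*4 + 9/89*3 + 26/89*2 + 12/89*3 + 1/89*4 = 233/89 = 2.618

2.618 bits


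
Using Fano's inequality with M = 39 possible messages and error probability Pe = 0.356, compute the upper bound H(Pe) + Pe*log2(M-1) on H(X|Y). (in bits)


H(Pe) = -Pe*log2(Pe) - (1-Pe)*log2(1-Pe) = -0.356*log2(0.356) - 0.644*log2(0.644) = 0.530458 + 0.408855 = 0.9393. Pe*log2(M-1) = 0.356*log2(38) = 1.868262. Bound = H(Pe) + Pe*log2(M-1) = 0.530458 + 0.408855 + 1.868262 = 2.8076

2.8076 bits


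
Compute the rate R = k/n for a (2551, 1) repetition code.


Rate = k/n = 1/2551

1/2551


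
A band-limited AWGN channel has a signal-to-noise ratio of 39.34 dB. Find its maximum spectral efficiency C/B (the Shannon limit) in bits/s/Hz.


SNR_linear = 10^(39.34/10) = 8590.1352; C/B = log2(1 + SNR_linear) = log2(1 + 8590.1352) = 13.0686

13.0686 bits/s/Hz


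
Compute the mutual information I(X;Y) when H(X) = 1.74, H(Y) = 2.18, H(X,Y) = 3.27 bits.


I(X;Y) = H(X) + H(Y) - H(X,Y) = 1.74 + 2.18 - 3.27 = 0.65

0.65 bits


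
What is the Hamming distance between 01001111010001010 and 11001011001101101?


Count differing positions: ^ . . . . ^ . . . ^ ^ ^ . . ^ ^ ^ = 8 differences

8


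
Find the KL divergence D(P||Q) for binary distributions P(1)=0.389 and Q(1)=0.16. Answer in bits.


KL = p*log2(p/q) + (1-p)*log2((1-p)/(1-q)) = 0.389*log2(0.389/0.16) + 0.611*log2(0.611/0.84) = 0.218

0.218 bits


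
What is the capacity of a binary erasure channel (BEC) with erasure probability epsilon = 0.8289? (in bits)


C = 1 - epsilon = 1 - 0.8289 = 0.1711

0.1711 bits


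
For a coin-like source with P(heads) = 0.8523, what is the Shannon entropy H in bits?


H = -p*log2(p) - (1-p)*log2(1-p). -0.8523*log2(0.8523) = 0.196512; -0.1477*log2(0.1477) = 0.407542. H = 0.196512 + 0.407542 = 0.6041

0.6041 bits


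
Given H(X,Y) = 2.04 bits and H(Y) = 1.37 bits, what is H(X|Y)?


H(X|Y) = H(X,Y) - H(Y) = 2.04 - 1.37 = 0.67

0.67 bits


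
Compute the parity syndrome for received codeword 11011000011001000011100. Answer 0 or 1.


Syndrome = XOR of all bits = 1 XOR 1 XOR 0 XOR 1 XOR 1 XOR 0 XOR 0 XOR 0 XOR 0 XOR 1 XOR 1 XOR 0 XOR 0 XOR 1 XOR 0 XOR 0 XOR 0 XOR 0 XOR 1 XOR 1 XOR 1 XOR 0 XOR 0 = 0

0


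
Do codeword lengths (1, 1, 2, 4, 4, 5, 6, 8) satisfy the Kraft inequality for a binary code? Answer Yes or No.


Kraft sum = sum(2^(-l_i)) = 1.4258, need <= 1. Result: violated (a binary prefix-free code with these lengths cannot exist)

No


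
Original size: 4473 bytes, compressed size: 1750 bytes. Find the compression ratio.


Ratio = original / compressed = 4473 / 1750 = 2.556

2.556


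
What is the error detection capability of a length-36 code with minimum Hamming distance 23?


Detection capability = d_min - 1 = 23 - 1 = 22

22 errors


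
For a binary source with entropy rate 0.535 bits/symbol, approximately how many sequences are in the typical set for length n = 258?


log2|A_typical| = nH = 258 * 0.535 = 138.03, so |A_typical| ~ 2^138.03 = 3.558e+41

3.558e+41


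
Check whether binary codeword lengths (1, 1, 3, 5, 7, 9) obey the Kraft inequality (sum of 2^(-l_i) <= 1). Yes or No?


Kraft sum = sum(2^(-l_i)) = 1.166, need <= 1. Result: violated (a binary prefix-free code with these lengths cannot exist)

No


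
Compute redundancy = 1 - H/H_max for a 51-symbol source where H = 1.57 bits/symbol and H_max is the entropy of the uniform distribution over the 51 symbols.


H_max = log2(K) = log2(51) = 5.6724 bits/symbol. Redundancy = 1 - H/H_max = 1 - 1.57/5.6724 = 1 - 0.2768 = 0.7232

0.7232


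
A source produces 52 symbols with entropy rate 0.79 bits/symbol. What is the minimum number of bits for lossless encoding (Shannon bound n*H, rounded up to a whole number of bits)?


Minimum bits >= n * H = 52 * 0.79 = 41.08, rounded up to a whole number of bits = 42

42 bits


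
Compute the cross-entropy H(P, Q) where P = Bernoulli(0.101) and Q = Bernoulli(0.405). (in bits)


H(P,Q) = -p*log2(q) - (1-p)*log2(1-q). -0.101*log2(0.405) = 0.131705; -0.899*log2(0.595) = 0.673386. H(P,Q) = 0.131705 + 0.673386 = 0.8051

0.8051 bits


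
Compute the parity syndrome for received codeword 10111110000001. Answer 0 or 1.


Syndrome = XOR of all bits = 1 XOR 0 XOR 1 XOR 1 XOR 1 XOR 1 XOR 1 XOR 0 XOR 0 XOR 0 XOR 0 XOR 0 XOR 0 XOR 1 = 1

1


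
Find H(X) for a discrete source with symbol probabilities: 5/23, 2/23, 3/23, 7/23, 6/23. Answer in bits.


H = -sum(p_i * log2(p_i)). Terms: -(5/23)*log2(5/23) = 0.478616; -(2/23)*log2(2/23) = 0.306397; -(3/23)*log2(3/23) = 0.383296; -(7/23)*log2(7/23) = 0.522324; -(6/23)*log2(6/23) = 0.505722. H = 0.478616 + 0.306397 + 0.383296 + 0.522324 + 0.505722 = 2.1964

2.1964 bits


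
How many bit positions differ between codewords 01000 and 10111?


Count differing positions: ^ ^ ^ ^ ^ = 5 differences

5


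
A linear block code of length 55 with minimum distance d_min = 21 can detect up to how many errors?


Detection capability = d_min - 1 = 21 - 1 = 20

20 errors


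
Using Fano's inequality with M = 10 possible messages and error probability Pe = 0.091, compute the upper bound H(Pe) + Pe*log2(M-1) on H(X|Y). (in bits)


H(Pe) = -Pe*log2(Pe) - (1-Pe)*log2(1-Pe) = -0.091*log2(0.091) - 0.909*log2(0.909) = 0.314677 + 0.125122 = 0.4398. Pe*log2(M-1) = 0.091*log2(9) = 0.288463. Bound = H(Pe) + Pe*log2(M-1) = 0.314677 + 0.125122 + 0.288463 = 0.7283

0.7283 bits


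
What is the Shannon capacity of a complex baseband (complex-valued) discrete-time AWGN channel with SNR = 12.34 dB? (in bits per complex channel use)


SNR_linear = 10^(12.34/10) = 17.1396; C = log2(1 + SNR_linear) = log2(1 + 17.1396) = 4.1811

4.1811 bits/channel use


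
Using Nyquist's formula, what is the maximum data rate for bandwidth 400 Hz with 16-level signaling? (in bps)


Rate = 2 * B * log2(M) = 2 * 400 * 4.0 = 3200.0

3200.0 bps


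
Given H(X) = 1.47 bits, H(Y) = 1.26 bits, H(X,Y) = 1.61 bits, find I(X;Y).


I(X;Y) = H(X) + H(Y) - H(X,Y) = 1.47 + 1.26 - 1.61 = 1.12

1.12 bits


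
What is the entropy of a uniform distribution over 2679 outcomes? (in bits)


H = log2(n) = log2(2679) = 11.3875

11.3875 bits


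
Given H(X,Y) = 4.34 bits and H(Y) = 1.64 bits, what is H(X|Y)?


H(X|Y) = H(X,Y) - H(Y) = 4.34 - 1.64 = 2.7

2.7 bits


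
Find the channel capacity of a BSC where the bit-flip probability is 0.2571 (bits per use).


H(p) = -p*log2(p) - (1-p)*log2(1-p) = -0.2571*log2(0.2571) - 0.7429*log2(0.7429) = 0.503813 + 0.318526 = 0.8223. C = 1 - H(p) = 1 - 0.8223 = 0.1777

0.1777 bits
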